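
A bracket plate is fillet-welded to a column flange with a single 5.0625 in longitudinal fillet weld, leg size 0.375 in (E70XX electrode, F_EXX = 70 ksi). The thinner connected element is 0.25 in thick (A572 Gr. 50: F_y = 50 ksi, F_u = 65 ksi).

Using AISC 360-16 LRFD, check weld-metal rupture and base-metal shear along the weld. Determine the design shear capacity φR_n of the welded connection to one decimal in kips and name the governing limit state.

37.0 kips (base-metal shear governs)

Weld metal: throat = 0.707×0.375 = 0.26513 in, L = 5.0625 in. φR_n = 0.75 × 0.6 × 70 × 0.26513 × 5.0625 = 42.3 kips.
Base metal shear (0.25 in plate): yield φR_n = 1.0×0.6×50×0.25×5.0625 = 38.0 kips; rupture φR_n = 0.75×0.6×65×0.25×5.0625 = 37.0 kips; take 37.0 kips (rupture).
Governing: min(42.3, 37.0) = 37.0 kips → base-metal shear.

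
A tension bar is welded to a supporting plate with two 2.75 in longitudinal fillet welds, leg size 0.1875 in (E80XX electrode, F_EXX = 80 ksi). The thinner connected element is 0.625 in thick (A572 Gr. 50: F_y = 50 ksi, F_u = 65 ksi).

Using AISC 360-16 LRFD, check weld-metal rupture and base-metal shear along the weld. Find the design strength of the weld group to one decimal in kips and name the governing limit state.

26.2 kips (weld metal governs)

Weld metal: throat = 0.707×0.1875 = 0.13256 in, L = 2×2.75 = 5.5 in. φR_n = 0.75 × 0.6 × 80 × 0.13256 × 5.5 = 26.2 kips.
Base metal shear (0.625 in plate): yield φR_n = 1.0×0.6×50×0.625×5.5 = 103.1 kips; rupture φR_n = 0.75×0.6×65×0.625×5.5 = 100.5 kips; take 100.5 kips (rupture).
Governing: min(26.2, 100.5) = 26.2 kips → weld metal.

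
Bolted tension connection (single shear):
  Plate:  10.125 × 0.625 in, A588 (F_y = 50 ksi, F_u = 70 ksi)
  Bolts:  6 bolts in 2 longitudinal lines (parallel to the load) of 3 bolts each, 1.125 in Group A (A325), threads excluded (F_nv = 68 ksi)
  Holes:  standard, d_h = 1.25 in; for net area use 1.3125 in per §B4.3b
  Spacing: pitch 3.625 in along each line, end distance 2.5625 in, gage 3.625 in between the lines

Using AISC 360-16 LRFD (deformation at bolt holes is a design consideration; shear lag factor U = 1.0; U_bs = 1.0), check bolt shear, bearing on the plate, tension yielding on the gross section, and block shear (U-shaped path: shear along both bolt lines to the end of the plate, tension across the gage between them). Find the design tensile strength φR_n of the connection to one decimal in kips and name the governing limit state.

284.8 kips (gross-section yield governs)

Bolt shear: A_b = π(1.125)²/4 = 0.99402 in². φR_n = 0.75 × 68 × 0.99402 × 6 × 1 = 304.2 kips.
Bearing (0.625 in plate, F_u = 70 ksi): end bolts L_c = 2.5625 − 1.25/2 = 1.9375, R_n = min(1.2×1.9375×0.625×70, 2.4×1.125×0.625×70) = 101.72 kips/bolt; interior L_c = 3.625 − 1.25 = 2.375, R_n = 118.13 kips/bolt. φR_n = 0.75 × (2×101.72 + 4×118.13) = 507.0 kips.
Tension yield (gross): A_g = 10.125×0.625 = 6.3281 in². φR_n = 0.90 × 50 × 6.3281 = 284.8 kips.
Block shear: shear path 2×[2.5625+2×3.625] = 2×9.8125 in, A_gv = 12.266, A_nv = 2×(9.8125 − 2.5×1.3125)×0.625 = 8.1641 in²; tension across gage: (3.625 − 1×1.3125)×0.625 = 1.4453 in². R_n = min(0.6×70×8.1641, 0.6×50×12.266) + 1.0×70×1.4453 = min(342.89, 367.98) + 101.17 = 444.06 kips. φR_n = 0.75 × 444.06 = 333.0 kips.
Governing: min(304.2, 507.0, 284.8, 333.0) = 284.8 kips → gross-section yield.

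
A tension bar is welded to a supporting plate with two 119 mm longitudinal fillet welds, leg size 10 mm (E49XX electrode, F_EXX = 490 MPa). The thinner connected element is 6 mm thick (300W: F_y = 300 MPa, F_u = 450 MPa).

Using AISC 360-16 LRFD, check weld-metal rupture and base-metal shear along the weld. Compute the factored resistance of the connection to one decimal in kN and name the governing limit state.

257.0 kN (base-metal shear governs)

Weld metal: throat = 0.707×10 = 7.07 mm, L = 2×119 = 238 mm. φR_n = 0.75 × 0.6 × 490 × 7.07 × 238 = 371.0 kN.
Base metal shear (6 mm plate): yield φR_n = 1.0×0.6×300×6×238 = 257.0 kN; rupture φR_n = 0.75×0.6×450×6×238 = 289.2 kN; take 257.0 kN (yield).
Governing: min(371.0, 257.0) = 257.0 kN → base-metal shear.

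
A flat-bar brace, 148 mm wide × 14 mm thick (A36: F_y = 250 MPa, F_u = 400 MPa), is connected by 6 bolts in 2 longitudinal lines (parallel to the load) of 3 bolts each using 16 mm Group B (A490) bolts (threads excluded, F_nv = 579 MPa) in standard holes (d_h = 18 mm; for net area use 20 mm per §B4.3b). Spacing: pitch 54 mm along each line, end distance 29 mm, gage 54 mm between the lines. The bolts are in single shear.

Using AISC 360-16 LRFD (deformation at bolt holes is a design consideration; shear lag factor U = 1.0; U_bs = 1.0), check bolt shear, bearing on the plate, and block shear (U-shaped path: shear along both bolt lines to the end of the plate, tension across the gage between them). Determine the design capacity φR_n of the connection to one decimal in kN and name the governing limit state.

523.9 kN (bolt shear governs)

Bolt shear: A_b = π(16)²/4 = 201.06 mm². φR_n = 0.75 × 579 × 201.06 × 6 × 1 = 523.9 kN.
Bearing (14 mm plate, F_u = 400 MPa): end bolts L_c = 29 − 18/2 = 20, R_n = min(1.2×20×14×400, 2.4×16×14×400) = 134.4 kN/bolt; interior L_c = 54 − 18 = 36, R_n = 215.04 kN/bolt. φR_n = 0.75 × (2×134.4 + 4×215.04) = 846.7 kN.
Block shear: shear path 2×[29+2×54] = 2×137 mm, A_gv = 3836, A_nv = 2×(137 − 2.5×20)×14 = 2436 mm²; tension across gage: (54 − 1×20)×14 = 476 mm². R_n = min(0.6×400×2436, 0.6×250×3836) + 1.0×400×476 = min(584.64, 575.4) + 190.4 = 765.8 kN. φR_n = 0.75 × 765.8 = 574.4 kN.
Governing: min(523.9, 846.7, 574.4) = 523.9 kN → bolt shear.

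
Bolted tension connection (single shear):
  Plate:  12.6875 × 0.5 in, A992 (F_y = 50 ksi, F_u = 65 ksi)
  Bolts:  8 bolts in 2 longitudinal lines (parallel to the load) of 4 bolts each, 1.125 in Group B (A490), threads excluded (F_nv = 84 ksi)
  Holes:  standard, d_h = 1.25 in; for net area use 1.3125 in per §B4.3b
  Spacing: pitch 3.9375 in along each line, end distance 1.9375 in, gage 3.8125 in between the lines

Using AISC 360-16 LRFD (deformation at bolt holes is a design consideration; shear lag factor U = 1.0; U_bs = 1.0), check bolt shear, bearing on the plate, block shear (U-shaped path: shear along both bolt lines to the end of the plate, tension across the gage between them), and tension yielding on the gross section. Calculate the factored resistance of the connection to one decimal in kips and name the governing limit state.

285.5 kips (gross-section yield governs)

Bolt shear: A_b = π(1.125)²/4 = 0.99402 in². φR_n = 0.75 × 84 × 0.99402 × 8 × 1 = 501.0 kips.
Bearing (0.5 in plate, F_u = 65 ksi): end bolts L_c = 1.9375 − 1.25/2 = 1.3125, R_n = min(1.2×1.3125×0.5×65, 2.4×1.125×0.5×65) = 51.188 kips/bolt; interior L_c = 3.9375 − 1.25 = 2.6875, R_n = 87.75 kips/bolt. φR_n = 0.75 × (2×51.188 + 6×87.75) = 471.7 kips.
Block shear: shear path 2×[1.9375+3×3.9375] = 2×13.75 in, A_gv = 13.75, A_nv = 2×(13.75 − 3.5×1.3125)×0.5 = 9.1563 in²; tension across gage: (3.8125 − 1×1.3125)×0.5 = 1.25 in². R_n = min(0.6×65×9.1563, 0.6×50×13.75) + 1.0×65×1.25 = min(357.1, 412.5) + 81.25 = 438.35 kips. φR_n = 0.75 × 438.35 = 328.8 kips.
Tension yield (gross): A_g = 12.6875×0.5 = 6.3438 in². φR_n = 0.90 × 50 × 6.3438 = 285.5 kips.
Governing: min(501.0, 471.7, 328.8, 285.5) = 285.5 kips → gross-section yield.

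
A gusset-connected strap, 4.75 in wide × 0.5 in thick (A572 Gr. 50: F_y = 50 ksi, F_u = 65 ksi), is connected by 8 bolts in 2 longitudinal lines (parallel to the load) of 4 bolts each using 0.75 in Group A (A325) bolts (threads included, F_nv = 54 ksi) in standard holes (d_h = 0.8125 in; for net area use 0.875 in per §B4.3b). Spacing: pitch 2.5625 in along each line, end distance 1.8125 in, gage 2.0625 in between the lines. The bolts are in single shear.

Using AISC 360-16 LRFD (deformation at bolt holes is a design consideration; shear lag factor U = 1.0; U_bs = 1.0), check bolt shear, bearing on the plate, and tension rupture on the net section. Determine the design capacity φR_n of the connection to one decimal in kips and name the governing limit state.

73.1 kips (net-section rupture governs)

Bolt shear: A_b = π(0.75)²/4 = 0.44179 in². φR_n = 0.75 × 54 × 0.44179 × 8 × 1 = 143.1 kips.
Bearing (0.5 in plate, F_u = 65 ksi): end bolts L_c = 1.8125 − 0.8125/2 = 1.40625, R_n = min(1.2×1.40625×0.5×65, 2.4×0.75×0.5×65) = 54.844 kips/bolt; interior L_c = 2.5625 − 0.8125 = 1.75, R_n = 58.5 kips/bolt. φR_n = 0.75 × (2×54.844 + 6×58.5) = 345.5 kips.
Tension rupture (net): A_n = (4.75 − 2×0.875)×0.5 = 1.5 in² (U = 1.0, A_e = A_n). φR_n = 0.75 × 65 × 1.5 = 73.1 kips.
Governing: min(143.1, 345.5, 73.1) = 73.1 kips → net-section rupture.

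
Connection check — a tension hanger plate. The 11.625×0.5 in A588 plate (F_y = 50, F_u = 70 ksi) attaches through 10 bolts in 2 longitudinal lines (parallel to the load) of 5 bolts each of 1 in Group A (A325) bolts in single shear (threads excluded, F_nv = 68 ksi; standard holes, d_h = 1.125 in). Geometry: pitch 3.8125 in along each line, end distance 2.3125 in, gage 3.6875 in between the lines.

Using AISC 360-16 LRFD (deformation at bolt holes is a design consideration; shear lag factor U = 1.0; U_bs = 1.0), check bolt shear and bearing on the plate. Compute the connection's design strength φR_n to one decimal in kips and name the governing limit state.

Bolt shear: A_b = π(1)²/4 = 0.7854 in². φR_n = 0.75 × 68 × 0.7854 × 10 × 1 = 400.6 kips.
Bearing (0.5 in plate, F_u = 70 ksi): end bolts L_c = 2.3125 − 1.125/2 = 1.75, R_n = min(1.2×1.75×0.5×70, 2.4×1×0.5×70) = 73.5 kips/bolt; interior L_c = 3.8125 − 1.125 = 2.6875, R_n = 84 kips/bolt. φR_n = 0.75 × (2×73.5 + 8×84) = 614.3 kips.
Governing: min(400.6, 614.3) = 400.6 kips → bolt shear.

400.6 kips (bolt shear governs)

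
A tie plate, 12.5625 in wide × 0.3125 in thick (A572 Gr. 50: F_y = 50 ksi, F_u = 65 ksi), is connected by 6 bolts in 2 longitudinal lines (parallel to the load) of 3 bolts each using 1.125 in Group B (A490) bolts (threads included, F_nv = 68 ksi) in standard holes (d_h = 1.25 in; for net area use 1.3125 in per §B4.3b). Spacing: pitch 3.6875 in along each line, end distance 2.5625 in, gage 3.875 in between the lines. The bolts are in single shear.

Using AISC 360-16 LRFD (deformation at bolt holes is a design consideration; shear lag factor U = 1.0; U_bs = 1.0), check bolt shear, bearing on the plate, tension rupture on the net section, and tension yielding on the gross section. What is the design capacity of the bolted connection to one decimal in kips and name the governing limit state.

Bolt shear: A_b = π(1.125)²/4 = 0.99402 in². φR_n = 0.75 × 68 × 0.99402 × 6 × 1 = 304.2 kips.
Bearing (0.3125 in plate, F_u = 65 ksi): end bolts L_c = 2.5625 − 1.25/2 = 1.9375, R_n = min(1.2×1.9375×0.3125×65, 2.4×1.125×0.3125×65) = 47.227 kips/bolt; interior L_c = 3.6875 − 1.25 = 2.4375, R_n = 54.844 kips/bolt. φR_n = 0.75 × (2×47.227 + 4×54.844) = 235.4 kips.
Tension rupture (net): A_n = (12.5625 − 2×1.3125)×0.3125 = 3.1055 in² (U = 1.0, A_e = A_n). φR_n = 0.75 × 65 × 3.1055 = 151.4 kips.
Tension yield (gross): A_g = 12.5625×0.3125 = 3.9258 in². φR_n = 0.90 × 50 × 3.9258 = 176.7 kips.
Governing: min(304.2, 235.4, 151.4, 176.7) = 151.4 kips → net-section rupture.

151.4 kips (net-section rupture governs)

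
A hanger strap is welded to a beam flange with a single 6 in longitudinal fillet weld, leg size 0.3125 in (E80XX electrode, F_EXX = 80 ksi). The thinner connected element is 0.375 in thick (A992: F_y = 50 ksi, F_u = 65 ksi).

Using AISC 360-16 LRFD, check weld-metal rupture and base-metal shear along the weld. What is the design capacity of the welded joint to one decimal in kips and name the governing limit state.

Weld metal: throat = 0.707×0.3125 = 0.22094 in, L = 6 in. φR_n = 0.75 × 0.6 × 80 × 0.22094 × 6 = 47.7 kips.
Base metal shear (0.375 in plate): yield φR_n = 1.0×0.6×50×0.375×6 = 67.5 kips; rupture φR_n = 0.75×0.6×65×0.375×6 = 65.8 kips; take 65.8 kips (rupture).
Governing: min(47.7, 65.8) = 47.7 kips → weld metal.

47.7 kips (weld metal governs)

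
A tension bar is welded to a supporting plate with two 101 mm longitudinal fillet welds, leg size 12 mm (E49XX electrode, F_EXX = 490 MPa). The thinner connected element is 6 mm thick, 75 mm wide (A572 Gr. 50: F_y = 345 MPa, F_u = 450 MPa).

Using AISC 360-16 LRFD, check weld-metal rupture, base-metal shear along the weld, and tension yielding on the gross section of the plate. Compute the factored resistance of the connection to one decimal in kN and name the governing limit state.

Weld metal: throat = 0.707×12 = 8.484 mm, L = 2×101 = 202 mm. φR_n = 0.75 × 0.6 × 490 × 8.484 × 202 = 377.9 kN.
Base metal shear (6 mm plate): yield φR_n = 1.0×0.6×345×6×202 = 250.9 kN; rupture φR_n = 0.75×0.6×450×6×202 = 245.4 kN; take 245.4 kN (rupture).
Tension yield (gross): A_g = 75×6 = 450 mm². φR_n = 0.90 × 345 × 450 = 139.7 kN.
Governing: min(377.9, 245.4, 139.7) = 139.7 kN → gross-section yield.

139.7 kN (gross-section yield governs)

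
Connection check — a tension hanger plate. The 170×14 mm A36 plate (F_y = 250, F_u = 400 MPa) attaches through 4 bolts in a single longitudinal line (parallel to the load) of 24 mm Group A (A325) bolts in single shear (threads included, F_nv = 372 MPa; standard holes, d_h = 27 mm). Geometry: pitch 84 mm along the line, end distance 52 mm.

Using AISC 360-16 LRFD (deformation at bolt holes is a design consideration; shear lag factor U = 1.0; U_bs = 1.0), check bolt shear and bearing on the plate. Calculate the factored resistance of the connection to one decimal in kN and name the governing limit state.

504.9 kN (bolt shear governs)

Bolt shear: A_b = π(24)²/4 = 452.39 mm². φR_n = 0.75 × 372 × 452.39 × 4 × 1 = 504.9 kN.
Bearing (14 mm plate, F_u = 400 MPa): end bolts L_c = 52 − 27/2 = 38.5, R_n = min(1.2×38.5×14×400, 2.4×24×14×400) = 258.72 kN/bolt; interior L_c = 84 − 27 = 57, R_n = 322.56 kN/bolt. φR_n = 0.75 × (1×258.72 + 3×322.56) = 919.8 kN.
Governing: min(504.9, 919.8) = 504.9 kN → bolt shear.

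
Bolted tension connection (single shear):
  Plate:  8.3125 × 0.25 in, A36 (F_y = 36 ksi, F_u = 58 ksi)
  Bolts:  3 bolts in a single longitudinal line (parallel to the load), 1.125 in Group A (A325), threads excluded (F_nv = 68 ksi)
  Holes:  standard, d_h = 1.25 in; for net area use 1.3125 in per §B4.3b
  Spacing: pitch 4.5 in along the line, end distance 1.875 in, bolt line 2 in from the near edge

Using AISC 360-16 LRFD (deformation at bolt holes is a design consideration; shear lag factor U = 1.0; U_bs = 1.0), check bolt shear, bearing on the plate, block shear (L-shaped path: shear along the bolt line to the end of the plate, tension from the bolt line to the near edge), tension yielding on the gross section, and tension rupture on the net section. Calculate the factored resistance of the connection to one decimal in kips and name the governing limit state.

58.7 kips (block shear governs)

Bolt shear: A_b = π(1.125)²/4 = 0.99402 in². φR_n = 0.75 × 68 × 0.99402 × 3 × 1 = 152.1 kips.
Bearing (0.25 in plate, F_u = 58 ksi): end bolts L_c = 1.875 − 1.25/2 = 1.25, R_n = min(1.2×1.25×0.25×58, 2.4×1.125×0.25×58) = 21.75 kips/bolt; interior L_c = 4.5 − 1.25 = 3.25, R_n = 39.15 kips/bolt. φR_n = 0.75 × (1×21.75 + 2×39.15) = 75.0 kips.
Block shear: shear path 1×[1.875+2×4.5] = 1×10.875 in, A_gv = 2.7188, A_nv = 1×(10.875 − 2.5×1.3125)×0.25 = 1.8984 in²; tension to near edge: (2 − 0.5×1.3125)×0.25 = 0.33594 in². R_n = min(0.6×58×1.8984, 0.6×36×2.7188) + 1.0×58×0.33594 = min(66.064, 58.726) + 19.485 = 78.211 kips. φR_n = 0.75 × 78.211 = 58.7 kips.
Tension yield (gross): A_g = 8.3125×0.25 = 2.0781 in². φR_n = 0.90 × 36 × 2.0781 = 67.3 kips.
Tension rupture (net): A_n = (8.3125 − 1×1.3125)×0.25 = 1.75 in² (U = 1.0, A_e = A_n). φR_n = 0.75 × 58 × 1.75 = 76.1 kips.
Governing: min(152.1, 75.0, 58.7, 67.3, 76.1) = 58.7 kips → block shear.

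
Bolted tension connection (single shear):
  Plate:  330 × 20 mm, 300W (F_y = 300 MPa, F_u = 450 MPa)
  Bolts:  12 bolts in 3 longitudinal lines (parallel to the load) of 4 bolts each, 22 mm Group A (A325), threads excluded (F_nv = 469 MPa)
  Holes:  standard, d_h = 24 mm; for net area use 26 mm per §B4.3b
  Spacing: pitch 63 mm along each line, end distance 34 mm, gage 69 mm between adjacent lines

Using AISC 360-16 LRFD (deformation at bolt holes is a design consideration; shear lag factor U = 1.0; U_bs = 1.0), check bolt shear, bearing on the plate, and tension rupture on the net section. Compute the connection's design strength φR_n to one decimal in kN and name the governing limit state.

1604.5 kN (bolt shear governs)

Bolt shear: A_b = π(22)²/4 = 380.13 mm². φR_n = 0.75 × 469 × 380.13 × 12 × 1 = 1604.5 kN.
Bearing (20 mm plate, F_u = 450 MPa): end bolts L_c = 34 − 24/2 = 22, R_n = min(1.2×22×20×450, 2.4×22×20×450) = 237.6 kN/bolt; interior L_c = 63 − 24 = 39, R_n = 421.2 kN/bolt. φR_n = 0.75 × (3×237.6 + 9×421.2) = 3377.7 kN.
Tension rupture (net): A_n = (330 − 3×26)×20 = 5040 mm² (U = 1.0, A_e = A_n). φR_n = 0.75 × 450 × 5040 = 1701.0 kN.
Governing: min(1604.5, 3377.7, 1701.0) = 1604.5 kN → bolt shear.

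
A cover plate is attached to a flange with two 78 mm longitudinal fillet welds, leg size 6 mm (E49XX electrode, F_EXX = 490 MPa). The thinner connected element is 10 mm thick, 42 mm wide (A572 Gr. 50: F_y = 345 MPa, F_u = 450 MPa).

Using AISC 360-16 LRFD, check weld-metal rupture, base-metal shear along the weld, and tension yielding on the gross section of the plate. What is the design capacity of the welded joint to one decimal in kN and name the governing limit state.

130.4 kN (gross-section yield governs)

Weld metal: throat = 0.707×6 = 4.242 mm, L = 2×78 = 156 mm. φR_n = 0.75 × 0.6 × 490 × 4.242 × 156 = 145.9 kN.
Base metal shear (10 mm plate): yield φR_n = 1.0×0.6×345×10×156 = 322.9 kN; rupture φR_n = 0.75×0.6×450×10×156 = 315.9 kN; take 315.9 kN (rupture).
Tension yield (gross): A_g = 42×10 = 420 mm². φR_n = 0.90 × 345 × 420 = 130.4 kN.
Governing: min(145.9, 315.9, 130.4) = 130.4 kN → gross-section yield.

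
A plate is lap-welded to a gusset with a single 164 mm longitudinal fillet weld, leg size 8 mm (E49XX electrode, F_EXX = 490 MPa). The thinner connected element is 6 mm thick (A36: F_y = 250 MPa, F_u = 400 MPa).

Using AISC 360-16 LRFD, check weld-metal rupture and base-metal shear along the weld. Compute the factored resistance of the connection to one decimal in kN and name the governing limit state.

147.6 kN (base-metal shear governs)

Weld metal: throat = 0.707×8 = 5.656 mm, L = 164 mm. φR_n = 0.75 × 0.6 × 490 × 5.656 × 164 = 204.5 kN.
Base metal shear (6 mm plate): yield φR_n = 1.0×0.6×250×6×164 = 147.6 kN; rupture φR_n = 0.75×0.6×400×6×164 = 177.1 kN; take 147.6 kN (yield).
Governing: min(204.5, 147.6) = 147.6 kN → base-metal shear.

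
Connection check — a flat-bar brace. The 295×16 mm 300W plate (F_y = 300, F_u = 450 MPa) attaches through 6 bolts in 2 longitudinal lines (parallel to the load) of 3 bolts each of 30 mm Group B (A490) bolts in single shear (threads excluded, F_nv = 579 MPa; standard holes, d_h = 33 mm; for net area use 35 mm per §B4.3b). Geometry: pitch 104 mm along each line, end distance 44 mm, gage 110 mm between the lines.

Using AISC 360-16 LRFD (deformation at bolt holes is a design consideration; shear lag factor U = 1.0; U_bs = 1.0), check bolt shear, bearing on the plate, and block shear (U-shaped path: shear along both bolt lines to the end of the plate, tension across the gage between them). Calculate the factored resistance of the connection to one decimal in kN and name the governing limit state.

Bolt shear: A_b = π(30)²/4 = 706.86 mm². φR_n = 0.75 × 579 × 706.86 × 6 × 1 = 1841.7 kN.
Bearing (16 mm plate, F_u = 450 MPa): end bolts L_c = 44 − 33/2 = 27.5, R_n = min(1.2×27.5×16×450, 2.4×30×16×450) = 237.6 kN/bolt; interior L_c = 104 − 33 = 71, R_n = 518.4 kN/bolt. φR_n = 0.75 × (2×237.6 + 4×518.4) = 1911.6 kN.
Block shear: shear path 2×[44+2×104] = 2×252 mm, A_gv = 8064, A_nv = 2×(252 − 2.5×35)×16 = 5264 mm²; tension across gage: (110 − 1×35)×16 = 1200 mm². R_n = min(0.6×450×5264, 0.6×300×8064) + 1.0×450×1200 = min(1421.3, 1451.5) + 540 = 1961.3 kN. φR_n = 0.75 × 1961.3 = 1471.0 kN.
Governing: min(1841.7, 1911.6, 1471.0) = 1471.0 kN → block shear.

1471.0 kN (block shear governs)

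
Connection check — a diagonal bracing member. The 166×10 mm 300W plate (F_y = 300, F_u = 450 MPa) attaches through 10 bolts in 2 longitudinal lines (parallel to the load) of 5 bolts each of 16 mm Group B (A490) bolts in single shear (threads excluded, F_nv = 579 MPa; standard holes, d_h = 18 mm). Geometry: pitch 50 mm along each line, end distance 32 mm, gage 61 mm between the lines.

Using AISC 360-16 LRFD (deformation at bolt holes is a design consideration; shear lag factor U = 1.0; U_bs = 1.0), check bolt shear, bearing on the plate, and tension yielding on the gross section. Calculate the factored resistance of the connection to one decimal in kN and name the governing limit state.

448.2 kN (gross-section yield governs)

Bolt shear: A_b = π(16)²/4 = 201.06 mm². φR_n = 0.75 × 579 × 201.06 × 10 × 1 = 873.1 kN.
Bearing (10 mm plate, F_u = 450 MPa): end bolts L_c = 32 − 18/2 = 23, R_n = min(1.2×23×10×450, 2.4×16×10×450) = 124.2 kN/bolt; interior L_c = 50 − 18 = 32, R_n = 172.8 kN/bolt. φR_n = 0.75 × (2×124.2 + 8×172.8) = 1223.1 kN.
Tension yield (gross): A_g = 166×10 = 1660 mm². φR_n = 0.90 × 300 × 1660 = 448.2 kN.
Governing: min(873.1, 1223.1, 448.2) = 448.2 kN → gross-section yield.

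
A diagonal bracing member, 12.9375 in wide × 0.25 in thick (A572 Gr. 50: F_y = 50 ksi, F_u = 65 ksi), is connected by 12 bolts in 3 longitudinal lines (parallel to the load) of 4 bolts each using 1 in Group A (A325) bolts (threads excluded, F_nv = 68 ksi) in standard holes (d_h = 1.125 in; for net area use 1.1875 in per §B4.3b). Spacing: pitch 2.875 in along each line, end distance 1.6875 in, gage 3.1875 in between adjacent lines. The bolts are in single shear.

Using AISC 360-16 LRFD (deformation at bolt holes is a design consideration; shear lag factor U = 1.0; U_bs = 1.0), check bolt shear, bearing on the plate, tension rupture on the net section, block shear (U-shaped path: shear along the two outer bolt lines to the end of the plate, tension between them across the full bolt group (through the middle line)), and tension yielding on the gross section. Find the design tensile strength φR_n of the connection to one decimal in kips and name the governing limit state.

114.3 kips (net-section rupture governs)

Bolt shear: A_b = π(1)²/4 = 0.7854 in². φR_n = 0.75 × 68 × 0.7854 × 12 × 1 = 480.7 kips.
Bearing (0.25 in plate, F_u = 65 ksi): end bolts L_c = 1.6875 − 1.125/2 = 1.125, R_n = min(1.2×1.125×0.25×65, 2.4×1×0.25×65) = 21.938 kips/bolt; interior L_c = 2.875 − 1.125 = 1.75, R_n = 34.125 kips/bolt. φR_n = 0.75 × (3×21.938 + 9×34.125) = 279.7 kips.
Tension rupture (net): A_n = (12.9375 − 3×1.1875)×0.25 = 2.3438 in² (U = 1.0, A_e = A_n). φR_n = 0.75 × 65 × 2.3438 = 114.3 kips.
Block shear: shear path 2×[1.6875+3×2.875] = 2×10.3125 in, A_gv = 5.1563, A_nv = 2×(10.3125 − 3.5×1.1875)×0.25 = 3.0781 in²; tension across gage: (6.375 − 2×1.1875)×0.25 = 1 in². R_n = min(0.6×65×3.0781, 0.6×50×5.1563) + 1.0×65×1 = min(120.05, 154.69) + 65 = 185.05 kips. φR_n = 0.75 × 185.05 = 138.8 kips.
Tension yield (gross): A_g = 12.9375×0.25 = 3.2344 in². φR_n = 0.90 × 50 × 3.2344 = 145.5 kips.
Governing: min(480.7, 279.7, 114.3, 138.8, 145.5) = 114.3 kips → net-section rupture.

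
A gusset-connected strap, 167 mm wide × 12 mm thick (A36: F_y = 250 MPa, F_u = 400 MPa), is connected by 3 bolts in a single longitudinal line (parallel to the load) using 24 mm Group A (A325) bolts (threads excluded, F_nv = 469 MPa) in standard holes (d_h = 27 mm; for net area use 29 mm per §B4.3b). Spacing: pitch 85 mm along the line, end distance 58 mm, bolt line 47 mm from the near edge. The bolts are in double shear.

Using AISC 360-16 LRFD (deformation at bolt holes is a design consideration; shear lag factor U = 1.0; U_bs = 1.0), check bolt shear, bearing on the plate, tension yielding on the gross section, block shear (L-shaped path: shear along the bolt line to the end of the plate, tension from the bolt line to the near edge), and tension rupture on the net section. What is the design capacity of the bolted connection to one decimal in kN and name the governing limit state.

Bolt shear: A_b = π(24)²/4 = 452.39 mm². φR_n = 0.75 × 469 × 452.39 × 3 × 2 = 954.8 kN.
Bearing (12 mm plate, F_u = 400 MPa): end bolts L_c = 58 − 27/2 = 44.5, R_n = min(1.2×44.5×12×400, 2.4×24×12×400) = 256.32 kN/bolt; interior L_c = 85 − 27 = 58, R_n = 276.48 kN/bolt. φR_n = 0.75 × (1×256.32 + 2×276.48) = 607.0 kN.
Tension yield (gross): A_g = 167×12 = 2004 mm². φR_n = 0.90 × 250 × 2004 = 450.9 kN.
Block shear: shear path 1×[58+2×85] = 1×228 mm, A_gv = 2736, A_nv = 1×(228 − 2.5×29)×12 = 1866 mm²; tension to near edge: (47 − 0.5×29)×12 = 390 mm². R_n = min(0.6×400×1866, 0.6×250×2736) + 1.0×400×390 = min(447.84, 410.4) + 156 = 566.4 kN. φR_n = 0.75 × 566.4 = 424.8 kN.
Tension rupture (net): A_n = (167 − 1×29)×12 = 1656 mm² (U = 1.0, A_e = A_n). φR_n = 0.75 × 400 × 1656 = 496.8 kN.
Governing: min(954.8, 607.0, 450.9, 424.8, 496.8) = 424.8 kN → block shear.

424.8 kN (block shear governs)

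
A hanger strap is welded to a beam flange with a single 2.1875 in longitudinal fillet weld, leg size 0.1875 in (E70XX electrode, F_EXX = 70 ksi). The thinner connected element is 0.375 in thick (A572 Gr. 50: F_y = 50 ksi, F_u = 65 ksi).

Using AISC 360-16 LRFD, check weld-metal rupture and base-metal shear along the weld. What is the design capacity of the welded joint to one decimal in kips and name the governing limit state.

9.1 kips (weld metal governs)

Weld metal: throat = 0.707×0.1875 = 0.13256 in, L = 2.1875 in. φR_n = 0.75 × 0.6 × 70 × 0.13256 × 2.1875 = 9.1 kips.
Base metal shear (0.375 in plate): yield φR_n = 1.0×0.6×50×0.375×2.1875 = 24.6 kips; rupture φR_n = 0.75×0.6×65×0.375×2.1875 = 24.0 kips; take 24.0 kips (rupture).
Governing: min(9.1, 24.0) = 9.1 kips → weld metal.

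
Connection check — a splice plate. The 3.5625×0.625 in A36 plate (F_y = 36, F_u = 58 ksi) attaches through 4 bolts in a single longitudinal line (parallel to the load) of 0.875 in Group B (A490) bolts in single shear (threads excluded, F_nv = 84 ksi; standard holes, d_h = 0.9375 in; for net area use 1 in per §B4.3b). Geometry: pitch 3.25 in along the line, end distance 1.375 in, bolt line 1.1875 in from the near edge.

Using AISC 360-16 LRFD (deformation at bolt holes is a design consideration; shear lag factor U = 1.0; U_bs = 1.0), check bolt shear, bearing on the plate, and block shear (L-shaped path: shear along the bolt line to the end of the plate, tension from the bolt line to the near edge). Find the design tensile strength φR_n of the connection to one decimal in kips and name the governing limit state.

Bolt shear: A_b = π(0.875)²/4 = 0.60132 in². φR_n = 0.75 × 84 × 0.60132 × 4 × 1 = 151.5 kips.
Bearing (0.625 in plate, F_u = 58 ksi): end bolts L_c = 1.375 − 0.9375/2 = 0.90625, R_n = min(1.2×0.90625×0.625×58, 2.4×0.875×0.625×58) = 39.422 kips/bolt; interior L_c = 3.25 − 0.9375 = 2.3125, R_n = 76.125 kips/bolt. φR_n = 0.75 × (1×39.422 + 3×76.125) = 200.8 kips.
Block shear: shear path 1×[1.375+3×3.25] = 1×11.125 in, A_gv = 6.9531, A_nv = 1×(11.125 − 3.5×1)×0.625 = 4.7656 in²; tension to near edge: (1.1875 − 0.5×1)×0.625 = 0.42969 in². R_n = min(0.6×58×4.7656, 0.6×36×6.9531) + 1.0×58×0.42969 = min(165.84, 150.19) + 24.922 = 175.11 kips. φR_n = 0.75 × 175.11 = 131.3 kips.
Governing: min(151.5, 200.8, 131.3) = 131.3 kips → block shear.

131.3 kips (block shear governs)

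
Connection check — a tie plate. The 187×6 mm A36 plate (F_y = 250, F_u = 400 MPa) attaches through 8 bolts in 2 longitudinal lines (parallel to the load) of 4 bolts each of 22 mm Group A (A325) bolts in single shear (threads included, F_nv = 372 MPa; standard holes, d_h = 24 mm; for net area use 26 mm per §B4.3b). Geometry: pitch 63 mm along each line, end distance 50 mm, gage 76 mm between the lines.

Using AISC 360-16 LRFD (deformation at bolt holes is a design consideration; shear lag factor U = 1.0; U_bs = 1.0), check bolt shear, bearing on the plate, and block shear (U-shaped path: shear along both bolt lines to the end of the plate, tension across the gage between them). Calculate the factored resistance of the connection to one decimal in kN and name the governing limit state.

409.7 kN (block shear governs)

Bolt shear: A_b = π(22)²/4 = 380.13 mm². φR_n = 0.75 × 372 × 380.13 × 8 × 1 = 848.5 kN.
Bearing (6 mm plate, F_u = 400 MPa): end bolts L_c = 50 − 24/2 = 38, R_n = min(1.2×38×6×400, 2.4×22×6×400) = 109.44 kN/bolt; interior L_c = 63 − 24 = 39, R_n = 112.32 kN/bolt. φR_n = 0.75 × (2×109.44 + 6×112.32) = 669.6 kN.
Block shear: shear path 2×[50+3×63] = 2×239 mm, A_gv = 2868, A_nv = 2×(239 − 3.5×26)×6 = 1776 mm²; tension across gage: (76 − 1×26)×6 = 300 mm². R_n = min(0.6×400×1776, 0.6×250×2868) + 1.0×400×300 = min(426.24, 430.2) + 120 = 546.24 kN. φR_n = 0.75 × 546.24 = 409.7 kN.
Governing: min(848.5, 669.6, 409.7) = 409.7 kN → block shear.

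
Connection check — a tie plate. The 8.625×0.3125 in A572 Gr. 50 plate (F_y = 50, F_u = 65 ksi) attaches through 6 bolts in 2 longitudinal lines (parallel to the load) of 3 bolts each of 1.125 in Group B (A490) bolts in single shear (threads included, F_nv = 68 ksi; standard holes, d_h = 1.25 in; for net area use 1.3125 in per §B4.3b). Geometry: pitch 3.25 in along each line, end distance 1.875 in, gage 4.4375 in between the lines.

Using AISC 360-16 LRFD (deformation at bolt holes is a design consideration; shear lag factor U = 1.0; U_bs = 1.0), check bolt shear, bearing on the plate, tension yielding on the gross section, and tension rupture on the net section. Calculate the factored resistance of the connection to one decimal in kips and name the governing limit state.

91.4 kips (net-section rupture governs)

Bolt shear: A_b = π(1.125)²/4 = 0.99402 in². φR_n = 0.75 × 68 × 0.99402 × 6 × 1 = 304.2 kips.
Bearing (0.3125 in plate, F_u = 65 ksi): end bolts L_c = 1.875 − 1.25/2 = 1.25, R_n = min(1.2×1.25×0.3125×65, 2.4×1.125×0.3125×65) = 30.469 kips/bolt; interior L_c = 3.25 − 1.25 = 2, R_n = 48.75 kips/bolt. φR_n = 0.75 × (2×30.469 + 4×48.75) = 192.0 kips.
Tension yield (gross): A_g = 8.625×0.3125 = 2.6953 in². φR_n = 0.90 × 50 × 2.6953 = 121.3 kips.
Tension rupture (net): A_n = (8.625 − 2×1.3125)×0.3125 = 1.875 in² (U = 1.0, A_e = A_n). φR_n = 0.75 × 65 × 1.875 = 91.4 kips.
Governing: min(304.2, 192.0, 121.3, 91.4) = 91.4 kips → net-section rupture.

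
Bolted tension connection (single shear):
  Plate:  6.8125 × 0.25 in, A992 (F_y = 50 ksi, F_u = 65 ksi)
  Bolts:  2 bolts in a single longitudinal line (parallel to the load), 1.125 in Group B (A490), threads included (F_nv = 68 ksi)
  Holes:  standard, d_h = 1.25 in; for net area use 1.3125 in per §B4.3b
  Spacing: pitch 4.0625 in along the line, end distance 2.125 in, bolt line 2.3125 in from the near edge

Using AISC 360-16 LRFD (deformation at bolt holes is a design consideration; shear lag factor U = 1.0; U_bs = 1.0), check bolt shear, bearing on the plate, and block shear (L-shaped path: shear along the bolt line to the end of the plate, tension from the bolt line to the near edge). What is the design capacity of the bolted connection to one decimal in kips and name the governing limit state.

51.0 kips (block shear governs)

Bolt shear: A_b = π(1.125)²/4 = 0.99402 in². φR_n = 0.75 × 68 × 0.99402 × 2 × 1 = 101.4 kips.
Bearing (0.25 in plate, F_u = 65 ksi): end bolts L_c = 2.125 − 1.25/2 = 1.5, R_n = min(1.2×1.5×0.25×65, 2.4×1.125×0.25×65) = 29.25 kips/bolt; interior L_c = 4.0625 − 1.25 = 2.8125, R_n = 43.875 kips/bolt. φR_n = 0.75 × (1×29.25 + 1×43.875) = 54.8 kips.
Block shear: shear path 1×[2.125+1×4.0625] = 1×6.1875 in, A_gv = 1.5469, A_nv = 1×(6.1875 − 1.5×1.3125)×0.25 = 1.0547 in²; tension to near edge: (2.3125 − 0.5×1.3125)×0.25 = 0.41406 in². R_n = min(0.6×65×1.0547, 0.6×50×1.5469) + 1.0×65×0.41406 = min(41.133, 46.407) + 26.914 = 68.047 kips. φR_n = 0.75 × 68.047 = 51.0 kips.
Governing: min(101.4, 54.8, 51.0) = 51.0 kips → block shear.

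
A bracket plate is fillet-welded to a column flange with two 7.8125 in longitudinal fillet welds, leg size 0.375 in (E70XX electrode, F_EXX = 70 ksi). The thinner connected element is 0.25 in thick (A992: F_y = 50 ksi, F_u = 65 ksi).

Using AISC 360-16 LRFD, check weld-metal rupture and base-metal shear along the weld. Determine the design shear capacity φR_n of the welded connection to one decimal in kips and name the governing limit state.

Weld metal: throat = 0.707×0.375 = 0.26513 in, L = 2×7.8125 = 15.625 in. φR_n = 0.75 × 0.6 × 70 × 0.26513 × 15.625 = 130.5 kips.
Base metal shear (0.25 in plate): yield φR_n = 1.0×0.6×50×0.25×15.625 = 117.2 kips; rupture φR_n = 0.75×0.6×65×0.25×15.625 = 114.3 kips; take 114.3 kips (rupture).
Governing: min(130.5, 114.3) = 114.3 kips → base-metal shear.

114.3 kips (base-metal shear governs)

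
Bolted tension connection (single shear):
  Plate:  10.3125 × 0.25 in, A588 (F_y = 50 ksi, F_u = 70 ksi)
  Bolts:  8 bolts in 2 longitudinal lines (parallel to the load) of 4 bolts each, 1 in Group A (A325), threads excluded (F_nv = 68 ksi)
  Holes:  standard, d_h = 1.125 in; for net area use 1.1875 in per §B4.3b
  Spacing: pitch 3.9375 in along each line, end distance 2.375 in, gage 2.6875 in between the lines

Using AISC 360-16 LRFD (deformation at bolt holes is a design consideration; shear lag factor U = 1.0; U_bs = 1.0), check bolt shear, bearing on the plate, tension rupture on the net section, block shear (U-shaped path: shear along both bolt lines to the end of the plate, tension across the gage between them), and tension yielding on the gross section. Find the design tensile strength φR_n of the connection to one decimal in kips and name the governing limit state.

Bolt shear: A_b = π(1)²/4 = 0.7854 in². φR_n = 0.75 × 68 × 0.7854 × 8 × 1 = 320.4 kips.
Bearing (0.25 in plate, F_u = 70 ksi): end bolts L_c = 2.375 − 1.125/2 = 1.8125, R_n = min(1.2×1.8125×0.25×70, 2.4×1×0.25×70) = 38.063 kips/bolt; interior L_c = 3.9375 − 1.125 = 2.8125, R_n = 42 kips/bolt. φR_n = 0.75 × (2×38.063 + 6×42) = 246.1 kips.
Tension rupture (net): A_n = (10.3125 − 2×1.1875)×0.25 = 1.9844 in² (U = 1.0, A_e = A_n). φR_n = 0.75 × 70 × 1.9844 = 104.2 kips.
Block shear: shear path 2×[2.375+3×3.9375] = 2×14.1875 in, A_gv = 7.0938, A_nv = 2×(14.1875 − 3.5×1.1875)×0.25 = 5.0156 in²; tension across gage: (2.6875 − 1×1.1875)×0.25 = 0.375 in². R_n = min(0.6×70×5.0156, 0.6×50×7.0938) + 1.0×70×0.375 = min(210.66, 212.81) + 26.25 = 236.91 kips. φR_n = 0.75 × 236.91 = 177.7 kips.
Tension yield (gross): A_g = 10.3125×0.25 = 2.5781 in². φR_n = 0.90 × 50 × 2.5781 = 116.0 kips.
Governing: min(320.4, 246.1, 104.2, 177.7, 116.0) = 104.2 kips → net-section rupture.

104.2 kips (net-section rupture governs)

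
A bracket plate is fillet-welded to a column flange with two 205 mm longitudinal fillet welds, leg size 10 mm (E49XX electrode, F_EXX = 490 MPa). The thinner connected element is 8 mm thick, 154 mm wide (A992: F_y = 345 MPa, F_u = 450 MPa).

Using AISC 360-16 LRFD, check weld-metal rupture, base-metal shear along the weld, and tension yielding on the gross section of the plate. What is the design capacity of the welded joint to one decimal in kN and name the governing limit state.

382.5 kN (gross-section yield governs)

Weld metal: throat = 0.707×10 = 7.07 mm, L = 2×205 = 410 mm. φR_n = 0.75 × 0.6 × 490 × 7.07 × 410 = 639.2 kN.
Base metal shear (8 mm plate): yield φR_n = 1.0×0.6×345×8×410 = 679.0 kN; rupture φR_n = 0.75×0.6×450×8×410 = 664.2 kN; take 664.2 kN (rupture).
Tension yield (gross): A_g = 154×8 = 1232 mm². φR_n = 0.90 × 345 × 1232 = 382.5 kN.
Governing: min(639.2, 664.2, 382.5) = 382.5 kN → gross-section yield.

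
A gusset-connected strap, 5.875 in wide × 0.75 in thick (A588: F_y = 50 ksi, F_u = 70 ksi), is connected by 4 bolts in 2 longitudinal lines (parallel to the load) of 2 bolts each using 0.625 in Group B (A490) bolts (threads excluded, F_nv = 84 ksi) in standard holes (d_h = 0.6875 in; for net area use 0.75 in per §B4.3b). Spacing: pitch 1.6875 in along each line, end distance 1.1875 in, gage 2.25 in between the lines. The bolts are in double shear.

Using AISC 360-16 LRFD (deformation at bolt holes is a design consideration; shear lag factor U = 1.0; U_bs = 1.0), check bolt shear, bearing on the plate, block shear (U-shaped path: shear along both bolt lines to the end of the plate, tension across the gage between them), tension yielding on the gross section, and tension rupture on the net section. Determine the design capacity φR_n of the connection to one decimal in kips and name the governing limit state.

141.8 kips (block shear governs)

Bolt shear: A_b = π(0.625)²/4 = 0.3068 in². φR_n = 0.75 × 84 × 0.3068 × 4 × 2 = 154.6 kips.
Bearing (0.75 in plate, F_u = 70 ksi): end bolts L_c = 1.1875 − 0.6875/2 = 0.84375, R_n = min(1.2×0.84375×0.75×70, 2.4×0.625×0.75×70) = 53.156 kips/bolt; interior L_c = 1.6875 − 0.6875 = 1, R_n = 63 kips/bolt. φR_n = 0.75 × (2×53.156 + 2×63) = 174.2 kips.
Block shear: shear path 2×[1.1875+1×1.6875] = 2×2.875 in, A_gv = 4.3125, A_nv = 2×(2.875 − 1.5×0.75)×0.75 = 2.625 in²; tension across gage: (2.25 − 1×0.75)×0.75 = 1.125 in². R_n = min(0.6×70×2.625, 0.6×50×4.3125) + 1.0×70×1.125 = min(110.25, 129.38) + 78.75 = 189 kips. φR_n = 0.75 × 189 = 141.8 kips.
Tension yield (gross): A_g = 5.875×0.75 = 4.4063 in². φR_n = 0.90 × 50 × 4.4063 = 198.3 kips.
Tension rupture (net): A_n = (5.875 − 2×0.75)×0.75 = 3.2813 in² (U = 1.0, A_e = A_n). φR_n = 0.75 × 70 × 3.2813 = 172.3 kips.
Governing: min(154.6, 174.2, 141.8, 198.3, 172.3) = 141.8 kips → block shear.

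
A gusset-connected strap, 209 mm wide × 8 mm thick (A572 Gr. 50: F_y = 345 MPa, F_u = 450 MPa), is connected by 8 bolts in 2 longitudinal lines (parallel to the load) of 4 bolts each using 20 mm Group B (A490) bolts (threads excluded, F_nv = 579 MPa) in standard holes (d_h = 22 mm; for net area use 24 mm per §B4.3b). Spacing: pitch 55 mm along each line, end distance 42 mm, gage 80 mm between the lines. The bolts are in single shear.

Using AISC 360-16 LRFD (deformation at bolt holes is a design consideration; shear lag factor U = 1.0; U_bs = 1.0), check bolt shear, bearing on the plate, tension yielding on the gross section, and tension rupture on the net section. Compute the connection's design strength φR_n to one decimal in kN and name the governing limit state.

Bolt shear: A_b = π(20)²/4 = 314.16 mm². φR_n = 0.75 × 579 × 314.16 × 8 × 1 = 1091.4 kN.
Bearing (8 mm plate, F_u = 450 MPa): end bolts L_c = 42 − 22/2 = 31, R_n = min(1.2×31×8×450, 2.4×20×8×450) = 133.92 kN/bolt; interior L_c = 55 − 22 = 33, R_n = 142.56 kN/bolt. φR_n = 0.75 × (2×133.92 + 6×142.56) = 842.4 kN.
Tension yield (gross): A_g = 209×8 = 1672 mm². φR_n = 0.90 × 345 × 1672 = 519.2 kN.
Tension rupture (net): A_n = (209 − 2×24)×8 = 1288 mm² (U = 1.0, A_e = A_n). φR_n = 0.75 × 450 × 1288 = 434.7 kN.
Governing: min(1091.4, 842.4, 519.2, 434.7) = 434.7 kN → net-section rupture.

434.7 kN (net-section rupture governs)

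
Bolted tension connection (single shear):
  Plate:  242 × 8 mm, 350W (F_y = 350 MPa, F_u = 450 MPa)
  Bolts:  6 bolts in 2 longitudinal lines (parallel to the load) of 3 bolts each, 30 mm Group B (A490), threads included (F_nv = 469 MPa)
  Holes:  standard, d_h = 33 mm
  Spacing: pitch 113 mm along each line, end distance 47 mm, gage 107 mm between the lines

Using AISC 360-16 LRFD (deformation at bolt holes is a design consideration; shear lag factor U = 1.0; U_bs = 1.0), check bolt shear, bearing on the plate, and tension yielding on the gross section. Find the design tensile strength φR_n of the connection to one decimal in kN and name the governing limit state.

Bolt shear: A_b = π(30)²/4 = 706.86 mm². φR_n = 0.75 × 469 × 706.86 × 6 × 1 = 1491.8 kN.
Bearing (8 mm plate, F_u = 450 MPa): end bolts L_c = 47 − 33/2 = 30.5, R_n = min(1.2×30.5×8×450, 2.4×30×8×450) = 131.76 kN/bolt; interior L_c = 113 − 33 = 80, R_n = 259.2 kN/bolt. φR_n = 0.75 × (2×131.76 + 4×259.2) = 975.2 kN.
Tension yield (gross): A_g = 242×8 = 1936 mm². φR_n = 0.90 × 350 × 1936 = 609.8 kN.
Governing: min(1491.8, 975.2, 609.8) = 609.8 kN → gross-section yield.

609.8 kN (gross-section yield governs)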